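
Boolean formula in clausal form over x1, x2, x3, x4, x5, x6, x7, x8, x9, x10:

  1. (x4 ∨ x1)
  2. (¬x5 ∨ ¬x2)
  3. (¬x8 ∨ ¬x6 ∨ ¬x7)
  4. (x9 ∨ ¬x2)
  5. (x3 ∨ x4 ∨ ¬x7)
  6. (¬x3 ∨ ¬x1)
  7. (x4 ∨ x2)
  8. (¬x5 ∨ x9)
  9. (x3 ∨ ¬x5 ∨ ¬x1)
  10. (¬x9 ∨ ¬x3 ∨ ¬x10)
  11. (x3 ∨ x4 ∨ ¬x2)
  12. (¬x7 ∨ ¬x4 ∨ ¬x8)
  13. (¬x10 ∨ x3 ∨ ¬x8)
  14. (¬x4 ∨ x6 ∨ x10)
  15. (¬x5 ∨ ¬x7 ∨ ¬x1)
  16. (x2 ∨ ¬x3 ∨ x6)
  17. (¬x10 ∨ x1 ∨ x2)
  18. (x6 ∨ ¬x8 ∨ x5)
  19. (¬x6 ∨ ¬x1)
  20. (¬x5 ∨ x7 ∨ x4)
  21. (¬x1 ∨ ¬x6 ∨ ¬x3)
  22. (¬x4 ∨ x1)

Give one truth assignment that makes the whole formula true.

x1=True, x2=False, x3=False, x4=True, x5=False, x6=False, x7=False, x8=False, x9=True, x10=True

Check each clause:
  1. (x1 ∨ x4) — x1 is true.
  2. (¬x5 ∨ ¬x2) — ¬x5 is true.
  3. (¬x6 ∨ ¬x8 ∨ ¬x7) — ¬x8 is true.
  4. (x9 ∨ ¬x2) — x9 is true.
  5. (x4 ∨ ¬x7 ∨ x3) — ¬x7 is true.
  6. (¬x1 ∨ ¬x3) — ¬x3 is true.
  7. (x4 ∨ x2) — x4 is true.
  8. (¬x5 ∨ x9) — x9 is true.
  9. (x3 ∨ ¬x1 ∨ ¬x5) — ¬x5 is true.
  10. (¬x10 ∨ ¬x9 ∨ ¬x3) — ¬x3 is true.
  11. (x4 ∨ x3 ∨ ¬x2) — x4 is true.
  12. (¬x7 ∨ ¬x4 ∨ ¬x8) — ¬x8 is true.
  13. (x3 ∨ ¬x8 ∨ ¬x10) — ¬x8 is true.
  14. (¬x4 ∨ x10 ∨ x6) — x10 is true.
  15. (¬x1 ∨ ¬x7 ∨ ¬x5) — ¬x7 is true.
  16. (¬x3 ∨ x2 ∨ x6) — ¬x3 is true.
  17. (¬x10 ∨ x2 ∨ x1) — x1 is true.
  18. (x6 ∨ ¬x8 ∨ x5) — ¬x8 is true.
  19. (¬x1 ∨ ¬x6) — ¬x6 is true.
  20. (x7 ∨ x4 ∨ ¬x5) — ¬x5 is true.
  21. (¬x6 ∨ ¬x3 ∨ ¬x1) — ¬x6 is true.
  22. (x1 ∨ ¬x4) — x1 is true.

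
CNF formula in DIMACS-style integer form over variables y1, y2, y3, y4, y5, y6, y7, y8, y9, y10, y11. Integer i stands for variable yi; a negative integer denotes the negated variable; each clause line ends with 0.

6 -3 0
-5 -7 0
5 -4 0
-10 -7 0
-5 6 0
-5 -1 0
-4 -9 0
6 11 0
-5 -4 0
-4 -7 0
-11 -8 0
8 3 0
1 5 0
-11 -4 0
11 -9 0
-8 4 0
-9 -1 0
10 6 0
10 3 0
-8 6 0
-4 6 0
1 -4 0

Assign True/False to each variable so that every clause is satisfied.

y1=F, y2=T, y3=T, y4=F, y5=T, y6=T, y7=F, y8=F, y9=F, y10=T, y11=F

Check each clause:
  1. {y6, ¬y3} — y6 is true.
  2. {¬y7, ¬y5} — ¬y7 is true.
  3. {y5, ¬y4} — ¬y4 is true.
  4. {¬y7, ¬y10} — ¬y7 is true.
  5. {y6, ¬y5} — y6 is true.
  6. {¬y5, ¬y1} — ¬y1 is true.
  7. {¬y4, ¬y9} — ¬y4 is true.
  8. {y6, y11} — y6 is true.
  9. {¬y5, ¬y4} — ¬y4 is true.
  10. {¬y7, ¬y4} — ¬y7 is true.
  11. {¬y11, ¬y8} — ¬y8 is true.
  12. {y8, y3} — y3 is true.
  13. {y5, y1} — y5 is true.
  14. {¬y4, ¬y11} — ¬y4 is true.
  15. {y11, ¬y9} — ¬y9 is true.
  16. {y4, ¬y8} — ¬y8 is true.
  17. {¬y1, ¬y9} — ¬y1 is true.
  18. {y10, y6} — y10 is true.
  19. {y3, y10} — y10 is true.
  20. {¬y8, y6} — ¬y8 is true.
  21. {y6, ¬y4} — ¬y4 is true.
  22. {¬y4, y1} — ¬y4 is true.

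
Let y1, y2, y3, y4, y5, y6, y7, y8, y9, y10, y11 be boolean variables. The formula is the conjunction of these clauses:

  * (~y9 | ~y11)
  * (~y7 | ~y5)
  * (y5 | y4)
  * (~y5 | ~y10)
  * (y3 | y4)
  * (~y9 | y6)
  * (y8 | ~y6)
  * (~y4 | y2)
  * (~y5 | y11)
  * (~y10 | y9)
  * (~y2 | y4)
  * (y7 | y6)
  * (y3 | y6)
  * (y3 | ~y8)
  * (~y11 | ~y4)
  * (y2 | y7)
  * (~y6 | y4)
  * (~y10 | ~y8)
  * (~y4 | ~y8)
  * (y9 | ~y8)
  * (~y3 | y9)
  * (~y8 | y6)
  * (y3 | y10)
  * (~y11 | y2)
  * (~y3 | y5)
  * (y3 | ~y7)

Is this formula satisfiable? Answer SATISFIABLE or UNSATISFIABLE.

y3 = True:
  propagation gives y9=True, y11=False, y6=True, y8=True; an empty clause results — contradiction.
y3 = False:
  propagation gives y4=True, y2=True, y6=True, y8=True; an empty clause results — contradiction.
Every branch closes, so no satisfying assignment exists.

UNSATISFIABLE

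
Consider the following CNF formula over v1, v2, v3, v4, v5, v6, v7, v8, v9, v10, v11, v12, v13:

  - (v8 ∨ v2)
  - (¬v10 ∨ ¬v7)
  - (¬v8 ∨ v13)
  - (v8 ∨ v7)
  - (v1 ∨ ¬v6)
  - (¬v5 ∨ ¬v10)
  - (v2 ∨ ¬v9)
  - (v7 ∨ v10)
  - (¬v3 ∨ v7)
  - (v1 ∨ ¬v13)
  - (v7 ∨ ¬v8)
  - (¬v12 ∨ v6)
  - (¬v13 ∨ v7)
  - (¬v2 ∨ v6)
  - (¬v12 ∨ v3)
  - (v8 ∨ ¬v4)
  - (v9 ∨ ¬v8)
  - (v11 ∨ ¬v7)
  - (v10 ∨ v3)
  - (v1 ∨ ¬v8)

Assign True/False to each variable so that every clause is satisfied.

v1 occurs only positively in the remaining clauses — set v1 = True.
v4 occurs only negated in the remaining clauses — set v4 = False.
Try v2 = True.
  then v6 is forced to True.
Set v3 = True and propagate.
  then v7 is forced to True.
  then v10 is forced to False.
  then v11 is forced to True.
Set v8 = True and propagate.
  then v13 is forced to True.
  then v9 is forced to True.
v5, v12 are now unconstrained; take v5 = True, v12 = True.
Every clause has at least one true literal under this assignment.

v1=True, v2=True, v3=True, v4=False, v5=True, v6=True, v7=True, v8=True, v9=True, v10=False, v11=True, v12=True, v13=True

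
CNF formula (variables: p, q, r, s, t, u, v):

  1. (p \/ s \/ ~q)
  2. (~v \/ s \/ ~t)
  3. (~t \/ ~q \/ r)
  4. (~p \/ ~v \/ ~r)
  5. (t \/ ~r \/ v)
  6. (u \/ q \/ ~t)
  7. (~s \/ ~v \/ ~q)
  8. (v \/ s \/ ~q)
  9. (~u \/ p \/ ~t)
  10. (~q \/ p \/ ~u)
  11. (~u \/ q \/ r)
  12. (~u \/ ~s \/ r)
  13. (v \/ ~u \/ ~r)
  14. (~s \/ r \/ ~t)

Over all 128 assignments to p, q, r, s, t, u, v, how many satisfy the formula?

18

Case analysis on q and r:
  q=1, r=1: remaining (p,s,t,u,v) ∈ {(0,1,1,0,0); (1,1,1,0,0)} — 2.
  q=1, r=0: remaining (p,s,t,u,v) ∈ {(0,1,0,0,0); (1,0,0,0,1); (1,0,0,1,1); (1,1,0,0,0)} — 4.
  q=0, r=1: remaining (p,s,t,u,v) ∈ {(0,0,0,0,1); (0,0,0,1,1); (0,1,0,0,1); (0,1,0,1,1)} — 4.
  q=0, r=0: forces t=0; u=0; p, s, v free → 2^3 = 8.
Total: 2 + 4 + 4 + 8 = 18.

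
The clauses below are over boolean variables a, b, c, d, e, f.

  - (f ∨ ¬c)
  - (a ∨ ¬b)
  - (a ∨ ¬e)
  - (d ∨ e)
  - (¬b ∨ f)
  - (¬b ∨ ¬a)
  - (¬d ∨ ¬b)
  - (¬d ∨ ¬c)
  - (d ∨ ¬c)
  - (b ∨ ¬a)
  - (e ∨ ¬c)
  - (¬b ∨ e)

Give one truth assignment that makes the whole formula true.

a=0, b=0, c=0, d=1, e=0, f=0

Check each clause:
  1. (¬c ∨ f) — ¬c is true.
  2. (¬b ∨ a) — ¬b is true.
  3. (¬e ∨ a) — ¬e is true.
  4. (d ∨ e) — d is true.
  5. (f ∨ ¬b) — ¬b is true.
  6. (¬b ∨ ¬a) — ¬a is true.
  7. (¬b ∨ ¬d) — ¬b is true.
  8. (¬c ∨ ¬d) — ¬c is true.
  9. (¬c ∨ d) — d is true.
  10. (b ∨ ¬a) — ¬a is true.
  11. (e ∨ ¬c) — ¬c is true.
  12. (¬b ∨ e) — ¬b is true.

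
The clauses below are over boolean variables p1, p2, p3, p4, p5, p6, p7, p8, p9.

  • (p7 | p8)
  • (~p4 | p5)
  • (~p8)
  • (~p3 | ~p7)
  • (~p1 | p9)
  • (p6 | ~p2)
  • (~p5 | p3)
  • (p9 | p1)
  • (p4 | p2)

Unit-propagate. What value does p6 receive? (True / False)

True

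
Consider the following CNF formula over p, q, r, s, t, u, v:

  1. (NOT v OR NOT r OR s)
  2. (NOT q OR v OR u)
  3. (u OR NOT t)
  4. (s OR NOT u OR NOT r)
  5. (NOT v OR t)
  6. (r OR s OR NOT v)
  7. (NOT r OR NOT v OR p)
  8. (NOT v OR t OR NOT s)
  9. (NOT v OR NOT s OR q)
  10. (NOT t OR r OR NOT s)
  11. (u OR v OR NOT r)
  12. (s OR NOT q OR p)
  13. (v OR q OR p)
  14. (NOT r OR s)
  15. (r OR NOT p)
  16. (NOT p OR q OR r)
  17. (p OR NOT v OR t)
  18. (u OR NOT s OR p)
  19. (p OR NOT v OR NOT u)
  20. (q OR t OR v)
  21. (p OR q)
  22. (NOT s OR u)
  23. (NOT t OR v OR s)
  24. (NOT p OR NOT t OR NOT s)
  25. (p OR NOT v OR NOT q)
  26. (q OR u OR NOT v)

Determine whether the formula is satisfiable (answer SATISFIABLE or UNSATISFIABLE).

Set p = False and propagate.
  then q is forced to True.
  then s is forced to True.
  then u is forced to True.
  then v is forced to False.
Set r = False and propagate.
  then t is forced to False.
Every clause has at least one true literal under this assignment.
So p=F, q=T, r=F, s=T, t=F, u=T, v=F is a satisfying assignment.

SATISFIABLE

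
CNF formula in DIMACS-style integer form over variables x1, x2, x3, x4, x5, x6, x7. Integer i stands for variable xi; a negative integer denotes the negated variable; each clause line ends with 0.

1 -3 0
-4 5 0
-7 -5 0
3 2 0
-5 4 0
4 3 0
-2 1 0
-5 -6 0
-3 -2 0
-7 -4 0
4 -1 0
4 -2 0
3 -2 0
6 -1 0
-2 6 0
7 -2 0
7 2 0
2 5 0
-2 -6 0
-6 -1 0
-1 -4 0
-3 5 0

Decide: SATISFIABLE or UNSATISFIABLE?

x2 = True:
  propagation gives x1=True, x3=False; an empty clause results — contradiction.
x2 = False:
  propagation gives x3=True, x1=True, x4=True; an empty clause results — contradiction.
Every branch closes, so no satisfying assignment exists.

UNSATISFIABLE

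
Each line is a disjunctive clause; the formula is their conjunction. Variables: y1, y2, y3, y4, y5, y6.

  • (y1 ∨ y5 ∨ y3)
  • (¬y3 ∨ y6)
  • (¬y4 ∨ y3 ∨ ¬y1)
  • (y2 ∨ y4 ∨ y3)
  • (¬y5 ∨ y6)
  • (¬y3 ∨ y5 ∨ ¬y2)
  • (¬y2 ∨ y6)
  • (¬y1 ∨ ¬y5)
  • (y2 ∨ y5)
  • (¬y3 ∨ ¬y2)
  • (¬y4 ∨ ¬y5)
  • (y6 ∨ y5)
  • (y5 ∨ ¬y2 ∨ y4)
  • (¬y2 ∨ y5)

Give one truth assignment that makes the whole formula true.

y1 = False, y2 = False, y3 = True, y4 = False, y5 = True, y6 = True

Check each clause:
  1. (y5 ∨ y1 ∨ y3) — y3 is true.
  2. (¬y3 ∨ y6) — y6 is true.
  3. (¬y1 ∨ ¬y4 ∨ y3) — y3 is true.
  4. (y2 ∨ y4 ∨ y3) — y3 is true.
  5. (y6 ∨ ¬y5) — y6 is true.
  6. (y5 ∨ ¬y3 ∨ ¬y2) — y5 is true.
  7. (y6 ∨ ¬y2) — ¬y2 is true.
  8. (¬y1 ∨ ¬y5) — ¬y1 is true.
  9. (y5 ∨ y2) — y5 is true.
  10. (¬y2 ∨ ¬y3) — ¬y2 is true.
  11. (¬y5 ∨ ¬y4) — ¬y4 is true.
  12. (y6 ∨ y5) — y5 is true.
  13. (y5 ∨ ¬y2 ∨ y4) — y5 is true.
  14. (y5 ∨ ¬y2) — y5 is true.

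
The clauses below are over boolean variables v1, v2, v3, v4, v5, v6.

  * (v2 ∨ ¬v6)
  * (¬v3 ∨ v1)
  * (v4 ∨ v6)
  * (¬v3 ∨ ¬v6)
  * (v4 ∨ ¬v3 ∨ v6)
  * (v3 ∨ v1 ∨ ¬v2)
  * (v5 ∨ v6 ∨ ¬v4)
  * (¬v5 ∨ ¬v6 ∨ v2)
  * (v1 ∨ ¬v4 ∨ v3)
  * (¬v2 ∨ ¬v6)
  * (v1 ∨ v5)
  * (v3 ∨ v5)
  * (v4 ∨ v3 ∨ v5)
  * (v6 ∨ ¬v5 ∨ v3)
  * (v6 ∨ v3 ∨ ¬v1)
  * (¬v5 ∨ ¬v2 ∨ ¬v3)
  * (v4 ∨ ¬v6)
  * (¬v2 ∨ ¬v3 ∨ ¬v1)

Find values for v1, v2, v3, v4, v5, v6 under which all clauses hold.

v1=1, v2=0, v3=1, v4=1, v5=1, v6=0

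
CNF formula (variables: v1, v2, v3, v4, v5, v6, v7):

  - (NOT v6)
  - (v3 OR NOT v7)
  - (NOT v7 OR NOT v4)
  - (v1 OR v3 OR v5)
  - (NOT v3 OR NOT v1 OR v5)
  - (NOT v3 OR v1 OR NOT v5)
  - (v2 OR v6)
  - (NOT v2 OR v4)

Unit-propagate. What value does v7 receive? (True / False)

False

(NOT v6) stands alone — v6 = False.
(v2 OR v6): since v6 = False, the clause reduces to (v2). v2 = True.
In (v4 OR NOT v2), NOT v2 is now false; v4 must hold, so v4 = True.
From (NOT v7 OR NOT v4) and v4 = True: v7 = False.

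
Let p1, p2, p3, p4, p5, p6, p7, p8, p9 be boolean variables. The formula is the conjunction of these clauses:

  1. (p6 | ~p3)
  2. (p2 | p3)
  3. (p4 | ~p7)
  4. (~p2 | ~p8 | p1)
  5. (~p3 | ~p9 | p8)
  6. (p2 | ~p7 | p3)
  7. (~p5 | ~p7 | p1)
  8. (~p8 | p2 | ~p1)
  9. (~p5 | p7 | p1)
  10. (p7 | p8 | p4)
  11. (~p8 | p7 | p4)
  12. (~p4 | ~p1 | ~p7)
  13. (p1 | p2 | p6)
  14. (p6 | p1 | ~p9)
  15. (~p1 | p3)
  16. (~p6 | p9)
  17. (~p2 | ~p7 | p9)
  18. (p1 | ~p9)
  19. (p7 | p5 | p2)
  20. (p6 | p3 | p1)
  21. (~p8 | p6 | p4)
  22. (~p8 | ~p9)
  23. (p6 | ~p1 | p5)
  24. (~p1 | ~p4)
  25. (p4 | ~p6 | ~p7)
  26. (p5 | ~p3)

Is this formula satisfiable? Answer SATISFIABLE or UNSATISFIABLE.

UNSATISFIABLE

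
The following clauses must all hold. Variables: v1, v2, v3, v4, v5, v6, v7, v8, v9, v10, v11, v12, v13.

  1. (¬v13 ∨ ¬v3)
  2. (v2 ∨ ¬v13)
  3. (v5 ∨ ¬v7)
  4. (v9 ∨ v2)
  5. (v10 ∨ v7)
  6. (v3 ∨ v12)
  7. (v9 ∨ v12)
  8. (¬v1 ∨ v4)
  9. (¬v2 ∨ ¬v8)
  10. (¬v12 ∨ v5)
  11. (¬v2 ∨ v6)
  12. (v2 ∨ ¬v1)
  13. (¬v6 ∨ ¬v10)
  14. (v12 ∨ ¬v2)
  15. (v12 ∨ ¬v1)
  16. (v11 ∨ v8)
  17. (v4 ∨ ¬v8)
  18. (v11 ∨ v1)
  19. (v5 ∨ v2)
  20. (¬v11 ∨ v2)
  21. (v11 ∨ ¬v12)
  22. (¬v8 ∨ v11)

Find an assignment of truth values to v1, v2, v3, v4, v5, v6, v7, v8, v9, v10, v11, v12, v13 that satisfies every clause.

v1 = False, v2 = True, v3 = True, v4 = False, v5 = True, v6 = True, v7 = True, v8 = False, v9 = True, v10 = False, v11 = True, v12 = True, v13 = False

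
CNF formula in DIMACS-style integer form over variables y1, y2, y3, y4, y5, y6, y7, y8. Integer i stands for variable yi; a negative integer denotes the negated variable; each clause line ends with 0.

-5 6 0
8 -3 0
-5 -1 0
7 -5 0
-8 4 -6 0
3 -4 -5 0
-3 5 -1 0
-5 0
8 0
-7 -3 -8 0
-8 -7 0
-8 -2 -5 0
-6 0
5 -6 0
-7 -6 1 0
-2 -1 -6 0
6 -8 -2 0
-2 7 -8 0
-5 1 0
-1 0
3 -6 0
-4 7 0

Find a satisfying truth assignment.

y1 = False, y2 = False, y3 = False, y4 = False, y5 = False, y6 = False, y7 = False, y8 = True

Unit propagation: (NOT y5) forces y5 = False.
Unit propagation: (y8) forces y8 = True.
The clause (NOT y7) is unit: y7 must be False.
Unit propagation: (NOT y6) forces y6 = False.
Unit propagation: (NOT y2) forces y2 = False.
(NOT y1) is a unit clause, so y1 = False.
Unit propagation: (NOT y4) forces y4 = False.
y3 is now unconstrained; take y3 = False.
Every clause has at least one true literal under this assignment.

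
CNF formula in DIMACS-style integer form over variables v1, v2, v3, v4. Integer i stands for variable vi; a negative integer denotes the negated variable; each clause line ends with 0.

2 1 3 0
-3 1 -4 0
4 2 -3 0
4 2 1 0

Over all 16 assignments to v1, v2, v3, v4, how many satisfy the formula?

10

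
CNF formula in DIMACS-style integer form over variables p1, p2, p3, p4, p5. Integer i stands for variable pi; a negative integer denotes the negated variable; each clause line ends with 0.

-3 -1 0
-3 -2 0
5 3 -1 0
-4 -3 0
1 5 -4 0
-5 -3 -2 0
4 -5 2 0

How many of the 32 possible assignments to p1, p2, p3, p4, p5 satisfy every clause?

Case analysis on p3 and p5:
  p3=1, p5=1: a clause becomes empty — 0.
  p3=1, p5=0: remaining (p1,p2,p4) ∈ {(0,0,0)} — 1.
  p3=0, p5=1: p1 free; 3 ways for (p2,p4) × 2^1 = 6.
  p3=0, p5=0: remaining (p1,p2,p4) ∈ {(0,0,0); (0,1,0)} — 2.
Total: 0 + 1 + 6 + 2 = 9.

9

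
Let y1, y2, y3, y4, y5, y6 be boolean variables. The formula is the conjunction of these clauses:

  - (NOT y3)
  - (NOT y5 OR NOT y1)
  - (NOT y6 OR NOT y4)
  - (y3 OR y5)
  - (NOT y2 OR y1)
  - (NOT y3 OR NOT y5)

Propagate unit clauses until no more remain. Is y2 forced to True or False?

Unit clause (NOT y3) sets y3 = False.
(y3 OR y5) with y3 = False leaves only y5, so y5 = True.
(NOT y5 OR NOT y1): since y5 = True, the clause reduces to (NOT y1). y1 = False.
(NOT y2 OR y1): since y1 = False, the clause reduces to (NOT y2). y2 = False.

False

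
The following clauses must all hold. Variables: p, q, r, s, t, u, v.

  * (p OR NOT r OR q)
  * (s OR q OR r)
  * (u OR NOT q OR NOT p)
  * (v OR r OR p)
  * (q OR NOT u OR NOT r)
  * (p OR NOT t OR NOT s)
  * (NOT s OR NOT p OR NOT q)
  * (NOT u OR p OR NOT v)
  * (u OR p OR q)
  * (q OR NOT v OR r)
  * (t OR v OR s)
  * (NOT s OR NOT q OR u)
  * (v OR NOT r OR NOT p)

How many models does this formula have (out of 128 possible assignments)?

20

Case analysis on p and q:
  p=T, q=T: 5 of the 32 assignments to (r,s,t,u,v) work.
  p=T, q=F: t free; 4 ways for (r,s,u,v) × 2^1 = 8.
  p=F, q=T: 7 of the 32 assignments to (r,s,t,u,v) work.
  p=F, q=F: a clause becomes empty — 0.
Total: 5 + 8 + 7 + 0 = 20.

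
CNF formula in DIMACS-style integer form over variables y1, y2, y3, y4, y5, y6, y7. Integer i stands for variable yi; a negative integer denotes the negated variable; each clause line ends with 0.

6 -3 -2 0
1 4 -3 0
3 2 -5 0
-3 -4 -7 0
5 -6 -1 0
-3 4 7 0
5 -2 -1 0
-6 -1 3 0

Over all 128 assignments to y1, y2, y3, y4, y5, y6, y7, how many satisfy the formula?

46

Split on y3, then y1.
  y3=T, y1=T: 8 of the 32 assignments to (y2,y4,y5,y6,y7) work.
  y3=T, y1=F: y5 free; 3 ways for (y2,y4,y6,y7) × 2^1 = 6.
  y3=F, y1=T: y4, y7 free; 2 ways for (y2,y5,y6) × 2^2 = 8.
  y3=F, y1=F: y4, y6, y7 free; 3 ways for (y2,y5) × 2^3 = 24.
Total: 8 + 6 + 8 + 24 = 46.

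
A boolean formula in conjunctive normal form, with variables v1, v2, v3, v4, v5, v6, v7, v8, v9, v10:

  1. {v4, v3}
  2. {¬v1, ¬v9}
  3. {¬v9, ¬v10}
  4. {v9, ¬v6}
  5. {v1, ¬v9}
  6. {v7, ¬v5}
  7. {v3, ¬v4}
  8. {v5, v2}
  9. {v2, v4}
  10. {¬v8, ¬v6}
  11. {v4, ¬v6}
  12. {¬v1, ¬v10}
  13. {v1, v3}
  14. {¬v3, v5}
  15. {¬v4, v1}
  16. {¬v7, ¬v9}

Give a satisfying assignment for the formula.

v1=0  v2=1  v3=1  v4=0  v5=1  v6=0  v7=1  v8=0  v9=0  v10=1

Check each clause:
  1. {v3, v4} — v3 is true.
  2. {¬v9, ¬v1} — ¬v1 is true.
  3. {¬v9, ¬v10} — ¬v9 is true.
  4. {¬v6, v9} — ¬v6 is true.
  5. {v1, ¬v9} — ¬v9 is true.
  6. {v7, ¬v5} — v7 is true.
  7. {¬v4, v3} — v3 is true.
  8. {v5, v2} — v2 is true.
  9. {v4, v2} — v2 is true.
  10. {¬v6, ¬v8} — ¬v8 is true.
  11. {v4, ¬v6} — ¬v6 is true.
  12. {¬v10, ¬v1} — ¬v1 is true.
  13. {v1, v3} — v3 is true.
  14. {v5, ¬v3} — v5 is true.
  15. {v1, ¬v4} — ¬v4 is true.
  16. {¬v9, ¬v7} — ¬v9 is true.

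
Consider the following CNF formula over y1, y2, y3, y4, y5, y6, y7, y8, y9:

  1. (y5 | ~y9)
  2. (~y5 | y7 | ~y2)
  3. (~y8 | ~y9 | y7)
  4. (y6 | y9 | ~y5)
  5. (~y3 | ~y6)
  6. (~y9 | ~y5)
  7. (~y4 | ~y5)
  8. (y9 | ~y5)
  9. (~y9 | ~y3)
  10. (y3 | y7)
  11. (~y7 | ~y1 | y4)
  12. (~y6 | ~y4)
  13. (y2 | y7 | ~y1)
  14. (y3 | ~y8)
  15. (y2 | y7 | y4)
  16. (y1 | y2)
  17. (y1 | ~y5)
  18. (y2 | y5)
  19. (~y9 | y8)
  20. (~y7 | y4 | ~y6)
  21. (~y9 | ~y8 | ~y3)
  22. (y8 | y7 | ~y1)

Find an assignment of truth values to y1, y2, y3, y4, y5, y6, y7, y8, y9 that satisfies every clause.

Branch on y1: take y1 = True.
For the remaining variables, y2 = True, y3 = True, y4 = True, y5 = False, y6 = False, y7 = True, y8 = True, y9 = False works.
Check each clause:
  1. (y5 | ~y9) — ~y9 is true.
  2. (y7 | ~y5 | ~y2) — ~y5 is true.
  3. (~y9 | y7 | ~y8) — ~y9 is true.
  4. (~y5 | y6 | y9) — ~y5 is true.
  5. (~y6 | ~y3) — ~y6 is true.
  6. (~y9 | ~y5) — ~y5 is true.
  7. (~y4 | ~y5) — ~y5 is true.
  8. (~y5 | y9) — ~y5 is true.
  9. (~y9 | ~y3) — ~y9 is true.
  10. (y3 | y7) — y3 is true.
  11. (y4 | ~y1 | ~y7) — y4 is true.
  12. (~y6 | ~y4) — ~y6 is true.
  13. (~y1 | y7 | y2) — y2 is true.
  14. (y3 | ~y8) — y3 is true.
  15. (y7 | y4 | y2) — y2 is true.
  16. (y2 | y1) — y1 is true.
  17. (y1 | ~y5) — y1 is true.
  18. (y5 | y2) — y2 is true.
  19. (y8 | ~y9) — y8 is true.
  20. (y4 | ~y6 | ~y7) — ~y6 is true.
  21. (~y8 | ~y9 | ~y3) — ~y9 is true.
  22. (y8 | y7 | ~y1) — y8 is true.

y1=1, y2=1, y3=1, y4=1, y5=0, y6=0, y7=1, y8=1, y9=0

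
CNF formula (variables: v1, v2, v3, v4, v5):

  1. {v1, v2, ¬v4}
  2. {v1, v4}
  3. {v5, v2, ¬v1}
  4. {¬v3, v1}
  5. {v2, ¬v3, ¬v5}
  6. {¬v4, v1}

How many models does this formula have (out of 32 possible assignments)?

10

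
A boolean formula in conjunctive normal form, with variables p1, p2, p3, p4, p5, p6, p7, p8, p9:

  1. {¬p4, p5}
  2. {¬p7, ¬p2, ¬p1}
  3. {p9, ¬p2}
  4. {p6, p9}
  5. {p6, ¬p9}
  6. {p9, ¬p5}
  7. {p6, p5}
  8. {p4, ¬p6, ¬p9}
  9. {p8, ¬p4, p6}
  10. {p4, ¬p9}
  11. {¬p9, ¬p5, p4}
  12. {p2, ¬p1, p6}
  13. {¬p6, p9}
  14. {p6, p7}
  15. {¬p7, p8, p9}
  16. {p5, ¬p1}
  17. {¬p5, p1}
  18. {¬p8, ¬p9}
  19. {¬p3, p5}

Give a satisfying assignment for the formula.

p1=True, p2=False, p3=True, p4=True, p5=True, p6=True, p7=True, p8=False, p9=True

Set p1 = True and propagate.
  then p5 is forced to True.
  then p9 is forced to True.
  then p6 is forced to True.
  then p4 is forced to True.
  then p8 is forced to False.
Set p2 = False and propagate.
p3, p7 are now unconstrained; take p3 = True, p7 = True.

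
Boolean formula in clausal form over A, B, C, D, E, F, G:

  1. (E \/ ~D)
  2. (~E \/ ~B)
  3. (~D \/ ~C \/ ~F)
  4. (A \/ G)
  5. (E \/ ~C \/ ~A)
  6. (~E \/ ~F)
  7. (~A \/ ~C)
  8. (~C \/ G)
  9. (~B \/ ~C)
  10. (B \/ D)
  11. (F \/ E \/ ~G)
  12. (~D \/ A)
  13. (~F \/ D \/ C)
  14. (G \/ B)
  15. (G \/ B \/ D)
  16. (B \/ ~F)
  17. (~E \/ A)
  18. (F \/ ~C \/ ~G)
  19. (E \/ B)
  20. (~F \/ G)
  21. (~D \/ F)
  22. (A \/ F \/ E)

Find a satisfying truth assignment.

A=True  B=True  C=False  D=False  E=False  F=False  G=False

Check each clause:
  1. (~D \/ E) — ~D is true.
  2. (~B \/ ~E) — ~E is true.
  3. (~F \/ ~D \/ ~C) — ~F is true.
  4. (A \/ G) — A is true.
  5. (E \/ ~A \/ ~C) — ~C is true.
  6. (~F \/ ~E) — ~F is true.
  7. (~A \/ ~C) — ~C is true.
  8. (~C \/ G) — ~C is true.
  9. (~C \/ ~B) — ~C is true.
  10. (D \/ B) — B is true.
  11. (E \/ F \/ ~G) — ~G is true.
  12. (~D \/ A) — A is true.
  13. (~F \/ D \/ C) — ~F is true.
  14. (B \/ G) — B is true.
  15. (G \/ B \/ D) — B is true.
  16. (~F \/ B) — B is true.
  17. (~E \/ A) — A is true.
  18. (F \/ ~G \/ ~C) — ~G is true.
  19. (E \/ B) — B is true.
  20. (~F \/ G) — ~F is true.
  21. (F \/ ~D) — ~D is true.
  22. (F \/ A \/ E) — A is true.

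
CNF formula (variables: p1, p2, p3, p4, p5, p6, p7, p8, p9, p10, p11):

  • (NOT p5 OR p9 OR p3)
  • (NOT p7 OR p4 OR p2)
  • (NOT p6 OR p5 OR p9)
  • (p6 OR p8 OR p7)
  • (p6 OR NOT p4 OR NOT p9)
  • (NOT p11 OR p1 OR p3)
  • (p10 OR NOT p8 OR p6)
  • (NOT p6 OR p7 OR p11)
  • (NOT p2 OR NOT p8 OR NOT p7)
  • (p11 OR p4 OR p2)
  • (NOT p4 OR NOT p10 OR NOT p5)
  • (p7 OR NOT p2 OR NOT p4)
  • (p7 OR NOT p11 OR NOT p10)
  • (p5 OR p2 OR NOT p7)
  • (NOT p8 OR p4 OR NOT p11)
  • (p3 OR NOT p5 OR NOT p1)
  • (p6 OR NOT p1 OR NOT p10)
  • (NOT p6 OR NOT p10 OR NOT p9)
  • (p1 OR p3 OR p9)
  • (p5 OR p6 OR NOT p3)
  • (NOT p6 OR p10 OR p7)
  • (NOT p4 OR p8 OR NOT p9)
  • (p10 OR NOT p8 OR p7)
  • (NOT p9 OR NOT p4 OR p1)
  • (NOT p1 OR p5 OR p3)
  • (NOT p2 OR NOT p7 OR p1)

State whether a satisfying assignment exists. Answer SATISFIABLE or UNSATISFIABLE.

SATISFIABLE

Try p1 = False.
Branch on p2: take p2 = False.
The remaining clauses are satisfied by p3 = True, p4 = True, p5 = True, p6 = True, p7 = True, p8 = True, p9 = False, p10 = False, p11 = False.
Every clause has at least one true literal under this assignment.
So p1 = False, p2 = False, p3 = True, p4 = True, p5 = True, p6 = True, p7 = True, p8 = True, p9 = False, p10 = False, p11 = False is a satisfying assignment.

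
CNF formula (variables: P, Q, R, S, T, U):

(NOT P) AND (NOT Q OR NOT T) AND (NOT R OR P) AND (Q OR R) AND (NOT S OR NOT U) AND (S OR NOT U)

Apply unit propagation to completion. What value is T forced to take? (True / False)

False

(NOT P) stands alone — P = False.
In (NOT R OR P), P is now false; NOT R must hold, so R = False.
(R OR Q) with R = False leaves only Q, so Q = True.
In (NOT Q OR NOT T), NOT Q is now false; NOT T must hold, so T = False.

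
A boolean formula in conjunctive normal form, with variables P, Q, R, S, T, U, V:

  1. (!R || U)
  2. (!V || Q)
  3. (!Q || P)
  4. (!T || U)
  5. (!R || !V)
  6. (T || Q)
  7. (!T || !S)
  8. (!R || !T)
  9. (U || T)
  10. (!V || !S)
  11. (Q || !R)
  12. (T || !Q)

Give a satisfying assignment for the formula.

Pure literal: R appears only negated; assign R = False.
Pure literal: S appears only negated; assign S = False.
Set P = False and propagate.
  then Q is forced to False.
  then V is forced to False.
  then T is forced to True.
  then U is forced to True.
Check each clause:
  1. (!R || U) — !R is true.
  2. (Q || !V) — !V is true.
  3. (!Q || P) — !Q is true.
  4. (U || !T) — U is true.
  5. (!R || !V) — !V is true.
  6. (Q || T) — T is true.
  7. (!T || !S) — !S is true.
  8. (!R || !T) — !R is true.
  9. (T || U) — T is true.
  10. (!V || !S) — !V is true.
  11. (!R || Q) — !R is true.
  12. (T || !Q) — T is true.

P = F, Q = F, R = F, S = F, T = T, U = T, V = F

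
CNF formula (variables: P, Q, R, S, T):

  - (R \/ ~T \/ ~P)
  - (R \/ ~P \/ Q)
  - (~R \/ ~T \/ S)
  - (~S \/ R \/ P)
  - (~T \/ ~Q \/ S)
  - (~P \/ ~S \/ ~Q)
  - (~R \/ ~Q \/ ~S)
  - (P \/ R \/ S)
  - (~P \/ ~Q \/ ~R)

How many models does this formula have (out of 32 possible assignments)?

8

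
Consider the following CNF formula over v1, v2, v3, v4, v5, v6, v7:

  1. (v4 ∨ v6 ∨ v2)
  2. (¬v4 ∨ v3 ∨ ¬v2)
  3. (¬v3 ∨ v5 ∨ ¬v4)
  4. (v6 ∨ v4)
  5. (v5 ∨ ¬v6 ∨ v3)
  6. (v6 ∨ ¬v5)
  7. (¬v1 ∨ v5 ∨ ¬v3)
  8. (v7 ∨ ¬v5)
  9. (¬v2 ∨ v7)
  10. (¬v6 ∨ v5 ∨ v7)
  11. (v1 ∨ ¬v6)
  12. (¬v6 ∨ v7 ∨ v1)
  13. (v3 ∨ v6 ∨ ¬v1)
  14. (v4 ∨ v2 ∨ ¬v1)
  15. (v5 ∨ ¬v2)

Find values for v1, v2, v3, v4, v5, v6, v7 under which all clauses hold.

v1=T, v2=F, v3=T, v4=T, v5=T, v6=T, v7=T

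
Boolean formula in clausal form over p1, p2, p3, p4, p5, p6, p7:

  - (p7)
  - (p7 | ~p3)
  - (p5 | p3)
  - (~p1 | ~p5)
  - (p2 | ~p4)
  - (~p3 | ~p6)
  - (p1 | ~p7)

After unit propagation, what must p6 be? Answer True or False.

Unit clause (p7) sets p7 = True.
(~p7 | p1) with p7 = True leaves only p1, so p1 = True.
(~p5 | ~p1) with p1 = True leaves only ~p5, so p5 = False.
In (p3 | p5), p5 is now false; p3 must hold, so p3 = True.
(~p3 | ~p6): since p3 = True, the clause reduces to (~p6). p6 = False.

False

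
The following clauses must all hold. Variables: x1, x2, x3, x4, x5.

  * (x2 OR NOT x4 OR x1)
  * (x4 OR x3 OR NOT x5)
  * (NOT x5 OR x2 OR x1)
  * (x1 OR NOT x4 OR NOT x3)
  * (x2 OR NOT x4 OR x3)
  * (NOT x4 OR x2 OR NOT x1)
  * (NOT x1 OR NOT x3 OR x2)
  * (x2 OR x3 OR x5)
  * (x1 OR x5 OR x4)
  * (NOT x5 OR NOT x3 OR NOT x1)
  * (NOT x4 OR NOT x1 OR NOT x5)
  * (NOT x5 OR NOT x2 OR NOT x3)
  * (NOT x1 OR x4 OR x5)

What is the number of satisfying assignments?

4

The models are:
  x1=F x2=T x3=F x4=T x5=F
  x1=F x2=T x3=F x4=T x5=T
  x1=T x2=T x3=F x4=T x5=F
  x1=T x2=T x3=T x4=T x5=F
That's 4 in total.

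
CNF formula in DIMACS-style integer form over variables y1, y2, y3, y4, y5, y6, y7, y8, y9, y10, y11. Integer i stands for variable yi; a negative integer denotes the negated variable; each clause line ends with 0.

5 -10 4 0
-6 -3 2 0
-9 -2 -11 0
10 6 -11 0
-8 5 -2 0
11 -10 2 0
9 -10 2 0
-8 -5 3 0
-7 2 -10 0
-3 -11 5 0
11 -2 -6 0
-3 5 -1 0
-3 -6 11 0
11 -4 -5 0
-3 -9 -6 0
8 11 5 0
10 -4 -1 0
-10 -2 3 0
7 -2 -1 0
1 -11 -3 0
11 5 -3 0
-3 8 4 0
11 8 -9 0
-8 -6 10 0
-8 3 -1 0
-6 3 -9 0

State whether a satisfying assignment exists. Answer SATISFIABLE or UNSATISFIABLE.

SATISFIABLE

Branch on y1: take y1 = False.
The remaining clauses are satisfied by y2 = True, y3 = False, y4 = False, y5 = True, y6 = True, y7 = False, y8 = False, y9 = False, y10 = False, y11 = True.
So y1=False  y2=True  y3=False  y4=False  y5=True  y6=True  y7=False  y8=False  y9=False  y10=False  y11=True is a satisfying assignment.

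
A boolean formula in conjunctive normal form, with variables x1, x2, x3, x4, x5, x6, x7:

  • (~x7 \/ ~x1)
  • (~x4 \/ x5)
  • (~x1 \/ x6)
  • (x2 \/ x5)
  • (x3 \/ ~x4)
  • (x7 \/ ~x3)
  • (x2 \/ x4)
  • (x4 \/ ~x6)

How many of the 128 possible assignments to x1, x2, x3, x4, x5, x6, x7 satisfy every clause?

10

Case analysis on x4 and x1:
  x4=T, x1=T: a clause becomes empty — 0.
  x4=T, x1=F: remaining (x2,x3,x5,x6,x7) ∈ {(F,T,T,F,T); (F,T,T,T,T); (T,T,T,F,T); (T,T,T,T,T)} — 4.
  x4=F, x1=T: a clause becomes empty — 0.
  x4=F, x1=F: x5 free; 3 ways for (x2,x3,x6,x7) × 2^1 = 6.
Total: 0 + 4 + 0 + 6 = 10.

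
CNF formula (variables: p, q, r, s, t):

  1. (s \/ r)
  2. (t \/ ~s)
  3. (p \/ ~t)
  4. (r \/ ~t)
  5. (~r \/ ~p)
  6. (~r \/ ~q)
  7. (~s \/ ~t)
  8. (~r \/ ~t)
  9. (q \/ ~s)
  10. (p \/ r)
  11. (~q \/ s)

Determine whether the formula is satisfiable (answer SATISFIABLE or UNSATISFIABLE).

Set p = False and propagate.
  then t is forced to False.
  then s is forced to False.
  then r is forced to True.
  then q is forced to False.
Every clause has at least one true literal under this assignment.
So p = F, q = F, r = T, s = F, t = F is a satisfying assignment.

SATISFIABLE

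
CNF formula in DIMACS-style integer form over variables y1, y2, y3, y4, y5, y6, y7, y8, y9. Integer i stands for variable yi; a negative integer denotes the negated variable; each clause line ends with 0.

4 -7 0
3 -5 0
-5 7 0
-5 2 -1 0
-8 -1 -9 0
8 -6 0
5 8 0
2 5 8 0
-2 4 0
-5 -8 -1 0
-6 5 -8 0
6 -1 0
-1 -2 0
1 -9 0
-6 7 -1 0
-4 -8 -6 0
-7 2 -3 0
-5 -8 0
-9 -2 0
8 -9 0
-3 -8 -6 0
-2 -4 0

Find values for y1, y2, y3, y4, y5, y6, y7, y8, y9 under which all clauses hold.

y1 = 0, y2 = 0, y3 = 1, y4 = 0, y5 = 0, y6 = 0, y7 = 0, y8 = 1, y9 = 0

Pure literal: y9 appears only negated; assign y9 = False.
Set y1 = False and propagate.
For the remaining variables, y2 = False, y3 = True, y4 = False, y5 = False, y6 = False, y7 = False, y8 = True works.
Every clause has at least one true literal under this assignment.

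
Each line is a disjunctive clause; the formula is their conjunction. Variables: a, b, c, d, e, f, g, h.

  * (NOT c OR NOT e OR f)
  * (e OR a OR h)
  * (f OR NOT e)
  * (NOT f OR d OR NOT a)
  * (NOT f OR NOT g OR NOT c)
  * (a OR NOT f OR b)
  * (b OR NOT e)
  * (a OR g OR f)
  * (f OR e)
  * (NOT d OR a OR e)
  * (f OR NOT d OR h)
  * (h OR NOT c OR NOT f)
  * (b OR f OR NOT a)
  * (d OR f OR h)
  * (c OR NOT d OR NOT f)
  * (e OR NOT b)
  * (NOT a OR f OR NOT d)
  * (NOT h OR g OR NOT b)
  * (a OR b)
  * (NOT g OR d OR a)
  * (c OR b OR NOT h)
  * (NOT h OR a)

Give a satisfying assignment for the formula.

a=1  b=0  c=1  d=1  e=0  f=1  g=0  h=1

Check each clause:
  1. (NOT e OR f OR NOT c) — NOT e is true.
  2. (e OR h OR a) — h is true.
  3. (f OR NOT e) — NOT e is true.
  4. (d OR NOT f OR NOT a) — d is true.
  5. (NOT c OR NOT f OR NOT g) — NOT g is true.
  6. (a OR NOT f OR b) — a is true.
  7. (NOT e OR b) — NOT e is true.
  8. (a OR g OR f) — a is true.
  9. (f OR e) — f is true.
  10. (e OR a OR NOT d) — a is true.
  11. (f OR NOT d OR h) — h is true.
  12. (NOT f OR NOT c OR h) — h is true.
  13. (f OR NOT a OR b) — f is true.
  14. (h OR f OR d) — h is true.
  15. (NOT f OR NOT d OR c) — c is true.
  16. (e OR NOT b) — NOT b is true.
  17. (NOT a OR f OR NOT d) — f is true.
  18. (NOT h OR NOT b OR g) — NOT b is true.
  19. (a OR b) — a is true.
  20. (a OR NOT g OR d) — NOT g is true.
  21. (NOT h OR b OR c) — c is true.
  22. (NOT h OR a) — a is true.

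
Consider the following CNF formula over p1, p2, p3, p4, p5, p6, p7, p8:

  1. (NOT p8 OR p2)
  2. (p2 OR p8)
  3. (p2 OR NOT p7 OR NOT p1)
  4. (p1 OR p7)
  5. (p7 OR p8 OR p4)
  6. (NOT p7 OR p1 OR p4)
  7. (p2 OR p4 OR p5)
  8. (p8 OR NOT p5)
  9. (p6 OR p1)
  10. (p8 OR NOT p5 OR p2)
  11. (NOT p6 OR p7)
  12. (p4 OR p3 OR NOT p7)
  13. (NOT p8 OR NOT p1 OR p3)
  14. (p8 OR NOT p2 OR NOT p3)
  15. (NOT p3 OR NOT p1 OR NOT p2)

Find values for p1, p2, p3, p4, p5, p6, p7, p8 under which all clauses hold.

p1=False, p2=True, p3=True, p4=True, p5=True, p6=True, p7=True, p8=True

Pure literal: p4 appears only positively; assign p4 = True.
Branch on p1: take p1 = False.
  then p7 is forced to True.
  then p6 is forced to True.
For the remaining variables, p2 = True, p3 = True, p5 = True, p8 = True works.
Check each clause:
  1. (NOT p8 OR p2) — p2 is true.
  2. (p2 OR p8) — p8 is true.
  3. (p2 OR NOT p1 OR NOT p7) — p2 is true.
  4. (p7 OR p1) — p7 is true.
  5. (p7 OR p8 OR p4) — p8 is true.
  6. (NOT p7 OR p4 OR p1) — p4 is true.
  7. (p5 OR p2 OR p4) — p2 is true.
  8. (p8 OR NOT p5) — p8 is true.
  9. (p6 OR p1) — p6 is true.
  10. (p2 OR p8 OR NOT p5) — p8 is true.
  11. (NOT p6 OR p7) — p7 is true.
  12. (NOT p7 OR p4 OR p3) — p3 is true.
  13. (NOT p1 OR NOT p8 OR p3) — p3 is true.
  14. (p8 OR NOT p3 OR NOT p2) — p8 is true.
  15. (NOT p3 OR NOT p1 OR NOT p2) — NOT p1 is true.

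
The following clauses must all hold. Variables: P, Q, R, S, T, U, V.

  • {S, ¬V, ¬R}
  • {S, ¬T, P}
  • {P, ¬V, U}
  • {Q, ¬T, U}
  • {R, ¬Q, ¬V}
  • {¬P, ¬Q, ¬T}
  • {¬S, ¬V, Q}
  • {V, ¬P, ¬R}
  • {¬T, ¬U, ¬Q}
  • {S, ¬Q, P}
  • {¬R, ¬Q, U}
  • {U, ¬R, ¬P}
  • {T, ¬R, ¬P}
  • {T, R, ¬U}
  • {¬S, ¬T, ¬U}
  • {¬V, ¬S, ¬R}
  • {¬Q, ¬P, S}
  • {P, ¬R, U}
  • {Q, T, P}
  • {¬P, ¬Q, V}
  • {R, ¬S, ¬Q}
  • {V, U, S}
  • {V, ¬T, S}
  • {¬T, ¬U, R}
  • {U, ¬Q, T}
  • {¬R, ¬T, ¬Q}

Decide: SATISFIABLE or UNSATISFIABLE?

SATISFIABLE

Branch on P: take P = True.
For the remaining variables, Q = False, R = False, S = False, T = False, U = False, V = True works.
So P = T  Q = F  R = F  S = F  T = F  U = F  V = T is a satisfying assignment.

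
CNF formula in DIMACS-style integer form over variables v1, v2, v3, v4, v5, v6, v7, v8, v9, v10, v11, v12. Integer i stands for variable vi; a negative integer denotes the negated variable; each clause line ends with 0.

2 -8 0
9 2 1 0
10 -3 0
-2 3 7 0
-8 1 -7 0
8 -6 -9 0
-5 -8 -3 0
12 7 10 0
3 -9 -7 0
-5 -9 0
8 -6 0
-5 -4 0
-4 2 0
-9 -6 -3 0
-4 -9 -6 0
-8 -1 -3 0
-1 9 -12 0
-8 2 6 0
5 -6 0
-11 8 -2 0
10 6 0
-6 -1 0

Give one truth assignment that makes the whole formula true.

v1=1  v2=1  v3=1  v4=0  v5=0  v6=0  v7=0  v8=0  v9=1  v10=1  v11=0  v12=1

Check each clause:
  1. (v2 \/ ~v8) — ~v8 is true.
  2. (v9 \/ v1 \/ v2) — v1 is true.
  3. (~v3 \/ v10) — v10 is true.
  4. (~v2 \/ v7 \/ v3) — v3 is true.
  5. (v1 \/ ~v7 \/ ~v8) — ~v8 is true.
  6. (v8 \/ ~v6 \/ ~v9) — ~v6 is true.
  7. (~v8 \/ ~v3 \/ ~v5) — ~v8 is true.
  8. (v7 \/ v10 \/ v12) — v10 is true.
  9. (~v9 \/ ~v7 \/ v3) — ~v7 is true.
  10. (~v9 \/ ~v5) — ~v5 is true.
  11. (v8 \/ ~v6) — ~v6 is true.
  12. (~v4 \/ ~v5) — ~v5 is true.
  13. (~v4 \/ v2) — v2 is true.
  14. (~v3 \/ ~v9 \/ ~v6) — ~v6 is true.
  15. (~v4 \/ ~v9 \/ ~v6) — ~v6 is true.
  16. (~v1 \/ ~v8 \/ ~v3) — ~v8 is true.
  17. (v9 \/ ~v12 \/ ~v1) — v9 is true.
  18. (v2 \/ v6 \/ ~v8) — ~v8 is true.
  19. (~v6 \/ v5) — ~v6 is true.
  20. (~v11 \/ v8 \/ ~v2) — ~v11 is true.
  21. (v6 \/ v10) — v10 is true.
  22. (~v6 \/ ~v1) — ~v6 is true.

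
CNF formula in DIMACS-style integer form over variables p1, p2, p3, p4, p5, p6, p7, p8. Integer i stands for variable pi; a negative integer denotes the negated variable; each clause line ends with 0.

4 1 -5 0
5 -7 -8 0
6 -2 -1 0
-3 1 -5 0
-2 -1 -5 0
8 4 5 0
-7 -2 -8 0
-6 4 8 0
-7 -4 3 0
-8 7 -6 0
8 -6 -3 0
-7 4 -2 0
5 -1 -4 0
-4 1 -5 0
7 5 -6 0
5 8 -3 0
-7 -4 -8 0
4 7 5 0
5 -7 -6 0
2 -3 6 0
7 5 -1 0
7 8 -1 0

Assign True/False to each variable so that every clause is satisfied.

Branch on p1: take p1 = False.
Try p2 = False.
Set p3 = False and propagate.
For the remaining variables, p4 = True, p5 = False, p6 = False, p7 = False, p8 = True works.
Every clause has at least one true literal under this assignment.

p1 = F  p2 = F  p3 = F  p4 = T  p5 = F  p6 = F  p7 = F  p8 = T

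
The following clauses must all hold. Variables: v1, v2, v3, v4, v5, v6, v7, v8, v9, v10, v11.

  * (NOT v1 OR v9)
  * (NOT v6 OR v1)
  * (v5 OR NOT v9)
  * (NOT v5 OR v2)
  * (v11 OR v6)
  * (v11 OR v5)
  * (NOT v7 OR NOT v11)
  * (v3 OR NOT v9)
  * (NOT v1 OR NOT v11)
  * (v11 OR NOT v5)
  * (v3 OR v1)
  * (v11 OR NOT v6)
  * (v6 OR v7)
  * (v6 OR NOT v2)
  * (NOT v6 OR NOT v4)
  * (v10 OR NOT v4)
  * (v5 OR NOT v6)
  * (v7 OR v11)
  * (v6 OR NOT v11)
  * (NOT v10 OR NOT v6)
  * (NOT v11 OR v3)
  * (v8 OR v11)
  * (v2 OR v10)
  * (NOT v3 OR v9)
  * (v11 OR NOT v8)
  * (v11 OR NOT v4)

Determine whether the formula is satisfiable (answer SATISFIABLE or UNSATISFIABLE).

UNSATISFIABLE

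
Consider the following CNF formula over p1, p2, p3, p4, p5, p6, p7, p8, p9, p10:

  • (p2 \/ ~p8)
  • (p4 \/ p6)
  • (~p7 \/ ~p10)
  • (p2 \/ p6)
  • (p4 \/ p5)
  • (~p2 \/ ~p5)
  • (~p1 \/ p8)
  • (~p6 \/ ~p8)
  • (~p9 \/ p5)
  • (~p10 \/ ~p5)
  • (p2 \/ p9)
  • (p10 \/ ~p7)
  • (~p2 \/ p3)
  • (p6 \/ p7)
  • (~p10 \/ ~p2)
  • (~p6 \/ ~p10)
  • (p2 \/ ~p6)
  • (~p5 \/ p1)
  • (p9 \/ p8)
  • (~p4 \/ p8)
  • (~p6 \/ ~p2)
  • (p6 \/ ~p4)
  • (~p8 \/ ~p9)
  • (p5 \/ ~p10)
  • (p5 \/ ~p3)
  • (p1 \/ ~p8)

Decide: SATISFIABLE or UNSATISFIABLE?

p2 = True:
  propagation gives p5=False, p4=True, p9=False, p3=True; an empty clause results — contradiction.
p2 = False:
  propagation gives p8=False, p6=True; an empty clause results — contradiction.
Every branch closes, so no satisfying assignment exists.

UNSATISFIABLE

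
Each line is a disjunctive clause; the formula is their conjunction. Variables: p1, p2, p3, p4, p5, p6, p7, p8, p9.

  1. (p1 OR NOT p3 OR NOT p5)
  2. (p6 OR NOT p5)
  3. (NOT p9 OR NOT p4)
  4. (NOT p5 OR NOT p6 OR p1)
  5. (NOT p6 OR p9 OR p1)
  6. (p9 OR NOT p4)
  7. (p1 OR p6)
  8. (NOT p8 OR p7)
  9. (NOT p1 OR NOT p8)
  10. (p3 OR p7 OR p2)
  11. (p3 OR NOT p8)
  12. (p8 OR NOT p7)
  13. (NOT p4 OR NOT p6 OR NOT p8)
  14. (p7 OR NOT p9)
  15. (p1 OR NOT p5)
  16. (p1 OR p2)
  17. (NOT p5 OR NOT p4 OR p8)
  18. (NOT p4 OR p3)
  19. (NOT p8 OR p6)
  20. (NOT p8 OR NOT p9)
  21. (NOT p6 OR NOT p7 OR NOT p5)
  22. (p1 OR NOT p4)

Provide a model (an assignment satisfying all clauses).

p1=T, p2=T, p3=T, p4=F, p5=F, p6=T, p7=F, p8=F, p9=F

Check each clause:
  1. (p1 OR NOT p3 OR NOT p5) — p1 is true.
  2. (NOT p5 OR p6) — NOT p5 is true.
  3. (NOT p9 OR NOT p4) — NOT p4 is true.
  4. (p1 OR NOT p6 OR NOT p5) — p1 is true.
  5. (p1 OR NOT p6 OR p9) — p1 is true.
  6. (NOT p4 OR p9) — NOT p4 is true.
  7. (p6 OR p1) — p1 is true.
  8. (NOT p8 OR p7) — NOT p8 is true.
  9. (NOT p1 OR NOT p8) — NOT p8 is true.
  10. (p7 OR p2 OR p3) — p2 is true.
  11. (NOT p8 OR p3) — NOT p8 is true.
  12. (NOT p7 OR p8) — NOT p7 is true.
  13. (NOT p8 OR NOT p4 OR NOT p6) — NOT p8 is true.
  14. (p7 OR NOT p9) — NOT p9 is true.
  15. (NOT p5 OR p1) — p1 is true.
  16. (p2 OR p1) — p1 is true.
  17. (NOT p4 OR NOT p5 OR p8) — NOT p5 is true.
  18. (p3 OR NOT p4) — p3 is true.
  19. (p6 OR NOT p8) — NOT p8 is true.
  20. (NOT p9 OR NOT p8) — NOT p8 is true.
  21. (NOT p5 OR NOT p7 OR NOT p6) — NOT p7 is true.
  22. (p1 OR NOT p4) — p1 is true.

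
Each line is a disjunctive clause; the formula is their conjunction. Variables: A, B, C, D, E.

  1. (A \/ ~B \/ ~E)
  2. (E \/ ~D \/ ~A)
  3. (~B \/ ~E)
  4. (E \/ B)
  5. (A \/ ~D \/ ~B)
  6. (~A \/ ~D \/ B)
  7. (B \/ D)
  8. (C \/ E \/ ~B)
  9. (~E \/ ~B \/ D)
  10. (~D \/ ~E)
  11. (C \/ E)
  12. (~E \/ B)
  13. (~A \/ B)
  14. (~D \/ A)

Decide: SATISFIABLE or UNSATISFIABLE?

Pure literal: C appears only positively; assign C = True.
Try A = False.
  then D is forced to False.
  then B is forced to True.
  then E is forced to False.
Every clause has at least one true literal under this assignment.
So A=False  B=True  C=True  D=False  E=False is a satisfying assignment.

SATISFIABLE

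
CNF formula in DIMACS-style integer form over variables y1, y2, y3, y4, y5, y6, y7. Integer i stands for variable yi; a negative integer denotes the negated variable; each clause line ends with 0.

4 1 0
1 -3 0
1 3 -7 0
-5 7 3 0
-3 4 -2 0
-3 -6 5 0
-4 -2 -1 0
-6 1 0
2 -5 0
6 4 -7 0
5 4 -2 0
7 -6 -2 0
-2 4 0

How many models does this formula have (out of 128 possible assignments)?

Case analysis on y2 and y4:
  y2=1, y4=1: remaining (y1,y3,y5,y6,y7) ∈ {(0,0,0,0,0)} — 1.
  y2=1, y4=0: a clause becomes empty — 0.
  y2=0, y4=1: 7 of the 32 assignments to (y1,y3,y5,y6,y7) work.
  y2=0, y4=0: remaining (y1,y3,y5,y6,y7) ∈ {(1,0,0,0,0); (1,0,0,1,0); (1,0,0,1,1); (1,1,0,0,0)} — 4.
Total: 1 + 0 + 7 + 4 = 12.

12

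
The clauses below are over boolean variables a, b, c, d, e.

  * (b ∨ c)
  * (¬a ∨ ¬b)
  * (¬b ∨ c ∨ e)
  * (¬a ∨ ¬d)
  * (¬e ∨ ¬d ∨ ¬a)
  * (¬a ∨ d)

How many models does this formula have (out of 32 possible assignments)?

Split on a, then b.
  a=T, b=T: a clause becomes empty — 0.
  a=T, b=F: a clause becomes empty — 0.
  a=F, b=T: d free; 3 ways for (c,e) × 2^1 = 6.
  a=F, b=F: remaining (c,d,e) ∈ {(T,F,F); (T,F,T); (T,T,F); (T,T,T)} — 4.
Total: 0 + 0 + 6 + 4 = 10.

10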